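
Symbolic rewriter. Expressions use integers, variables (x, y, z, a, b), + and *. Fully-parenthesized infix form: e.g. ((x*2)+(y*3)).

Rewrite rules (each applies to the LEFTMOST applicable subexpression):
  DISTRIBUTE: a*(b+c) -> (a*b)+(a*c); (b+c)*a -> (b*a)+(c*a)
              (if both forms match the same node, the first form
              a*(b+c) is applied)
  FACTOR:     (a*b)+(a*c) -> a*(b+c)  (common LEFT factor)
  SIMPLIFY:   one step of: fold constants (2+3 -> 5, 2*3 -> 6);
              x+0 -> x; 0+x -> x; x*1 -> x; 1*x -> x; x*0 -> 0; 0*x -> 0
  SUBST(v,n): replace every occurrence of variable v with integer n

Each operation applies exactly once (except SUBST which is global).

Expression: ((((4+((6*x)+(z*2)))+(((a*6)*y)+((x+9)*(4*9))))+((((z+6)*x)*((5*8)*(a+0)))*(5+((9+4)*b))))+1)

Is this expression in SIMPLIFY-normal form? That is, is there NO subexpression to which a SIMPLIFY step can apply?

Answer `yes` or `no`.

Expression: ((((4+((6*x)+(z*2)))+(((a*6)*y)+((x+9)*(4*9))))+((((z+6)*x)*((5*8)*(a+0)))*(5+((9+4)*b))))+1)
Scanning for simplifiable subexpressions (pre-order)...
  at root: ((((4+((6*x)+(z*2)))+(((a*6)*y)+((x+9)*(4*9))))+((((z+6)*x)*((5*8)*(a+0)))*(5+((9+4)*b))))+1) (not simplifiable)
  at L: (((4+((6*x)+(z*2)))+(((a*6)*y)+((x+9)*(4*9))))+((((z+6)*x)*((5*8)*(a+0)))*(5+((9+4)*b)))) (not simplifiable)
  at LL: ((4+((6*x)+(z*2)))+(((a*6)*y)+((x+9)*(4*9)))) (not simplifiable)
  at LLL: (4+((6*x)+(z*2))) (not simplifiable)
  at LLLR: ((6*x)+(z*2)) (not simplifiable)
  at LLLRL: (6*x) (not simplifiable)
  at LLLRR: (z*2) (not simplifiable)
  at LLR: (((a*6)*y)+((x+9)*(4*9))) (not simplifiable)
  at LLRL: ((a*6)*y) (not simplifiable)
  at LLRLL: (a*6) (not simplifiable)
  at LLRR: ((x+9)*(4*9)) (not simplifiable)
  at LLRRL: (x+9) (not simplifiable)
  at LLRRR: (4*9) (SIMPLIFIABLE)
  at LR: ((((z+6)*x)*((5*8)*(a+0)))*(5+((9+4)*b))) (not simplifiable)
  at LRL: (((z+6)*x)*((5*8)*(a+0))) (not simplifiable)
  at LRLL: ((z+6)*x) (not simplifiable)
  at LRLLL: (z+6) (not simplifiable)
  at LRLR: ((5*8)*(a+0)) (not simplifiable)
  at LRLRL: (5*8) (SIMPLIFIABLE)
  at LRLRR: (a+0) (SIMPLIFIABLE)
  at LRR: (5+((9+4)*b)) (not simplifiable)
  at LRRR: ((9+4)*b) (not simplifiable)
  at LRRRL: (9+4) (SIMPLIFIABLE)
Found simplifiable subexpr at path LLRRR: (4*9)
One SIMPLIFY step would give: ((((4+((6*x)+(z*2)))+(((a*6)*y)+((x+9)*36)))+((((z+6)*x)*((5*8)*(a+0)))*(5+((9+4)*b))))+1)
-> NOT in normal form.

Answer: no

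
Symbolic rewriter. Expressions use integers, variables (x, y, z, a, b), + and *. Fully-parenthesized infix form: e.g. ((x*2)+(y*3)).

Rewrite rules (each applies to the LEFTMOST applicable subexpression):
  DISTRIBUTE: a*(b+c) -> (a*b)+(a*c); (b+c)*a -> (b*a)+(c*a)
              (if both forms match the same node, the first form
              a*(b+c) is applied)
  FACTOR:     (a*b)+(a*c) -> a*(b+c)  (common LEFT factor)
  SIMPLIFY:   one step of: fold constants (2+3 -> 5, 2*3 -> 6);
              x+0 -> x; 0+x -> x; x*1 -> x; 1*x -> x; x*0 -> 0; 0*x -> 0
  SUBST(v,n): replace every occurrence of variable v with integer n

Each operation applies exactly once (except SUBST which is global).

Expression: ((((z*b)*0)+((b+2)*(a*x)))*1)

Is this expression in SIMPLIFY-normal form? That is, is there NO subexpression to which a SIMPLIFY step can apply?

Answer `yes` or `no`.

Expression: ((((z*b)*0)+((b+2)*(a*x)))*1)
Scanning for simplifiable subexpressions (pre-order)...
  at root: ((((z*b)*0)+((b+2)*(a*x)))*1) (SIMPLIFIABLE)
  at L: (((z*b)*0)+((b+2)*(a*x))) (not simplifiable)
  at LL: ((z*b)*0) (SIMPLIFIABLE)
  at LLL: (z*b) (not simplifiable)
  at LR: ((b+2)*(a*x)) (not simplifiable)
  at LRL: (b+2) (not simplifiable)
  at LRR: (a*x) (not simplifiable)
Found simplifiable subexpr at path root: ((((z*b)*0)+((b+2)*(a*x)))*1)
One SIMPLIFY step would give: (((z*b)*0)+((b+2)*(a*x)))
-> NOT in normal form.

Answer: no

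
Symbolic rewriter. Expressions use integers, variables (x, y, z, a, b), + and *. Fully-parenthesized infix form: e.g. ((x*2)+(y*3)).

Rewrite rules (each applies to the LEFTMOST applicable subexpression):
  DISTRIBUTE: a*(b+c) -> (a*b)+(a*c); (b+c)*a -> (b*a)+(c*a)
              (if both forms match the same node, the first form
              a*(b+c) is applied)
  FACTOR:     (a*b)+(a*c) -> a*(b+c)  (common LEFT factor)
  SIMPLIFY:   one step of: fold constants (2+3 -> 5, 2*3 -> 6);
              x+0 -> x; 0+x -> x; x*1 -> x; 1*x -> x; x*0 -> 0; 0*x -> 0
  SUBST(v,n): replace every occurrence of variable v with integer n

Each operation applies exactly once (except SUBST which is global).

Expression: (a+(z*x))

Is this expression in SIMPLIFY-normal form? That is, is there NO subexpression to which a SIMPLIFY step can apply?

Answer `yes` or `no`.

Answer: yes

Derivation:
Expression: (a+(z*x))
Scanning for simplifiable subexpressions (pre-order)...
  at root: (a+(z*x)) (not simplifiable)
  at R: (z*x) (not simplifiable)
Result: no simplifiable subexpression found -> normal form.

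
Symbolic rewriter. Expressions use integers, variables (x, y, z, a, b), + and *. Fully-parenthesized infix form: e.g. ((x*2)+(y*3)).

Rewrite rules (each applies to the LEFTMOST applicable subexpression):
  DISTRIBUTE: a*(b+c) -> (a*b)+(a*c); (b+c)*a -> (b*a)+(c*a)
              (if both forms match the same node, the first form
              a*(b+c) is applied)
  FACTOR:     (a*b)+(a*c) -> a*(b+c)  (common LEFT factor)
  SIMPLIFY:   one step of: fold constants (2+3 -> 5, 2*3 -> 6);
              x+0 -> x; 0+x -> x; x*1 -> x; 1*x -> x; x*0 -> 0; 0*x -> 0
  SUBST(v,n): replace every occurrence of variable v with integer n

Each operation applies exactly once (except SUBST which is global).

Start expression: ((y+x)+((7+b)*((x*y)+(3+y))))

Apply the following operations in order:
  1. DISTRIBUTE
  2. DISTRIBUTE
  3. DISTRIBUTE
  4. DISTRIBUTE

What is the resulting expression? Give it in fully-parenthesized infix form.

Start: ((y+x)+((7+b)*((x*y)+(3+y))))
Apply DISTRIBUTE at R (target: ((7+b)*((x*y)+(3+y)))): ((y+x)+((7+b)*((x*y)+(3+y)))) -> ((y+x)+(((7+b)*(x*y))+((7+b)*(3+y))))
Apply DISTRIBUTE at RL (target: ((7+b)*(x*y))): ((y+x)+(((7+b)*(x*y))+((7+b)*(3+y)))) -> ((y+x)+(((7*(x*y))+(b*(x*y)))+((7+b)*(3+y))))
Apply DISTRIBUTE at RR (target: ((7+b)*(3+y))): ((y+x)+(((7*(x*y))+(b*(x*y)))+((7+b)*(3+y)))) -> ((y+x)+(((7*(x*y))+(b*(x*y)))+(((7+b)*3)+((7+b)*y))))
Apply DISTRIBUTE at RRL (target: ((7+b)*3)): ((y+x)+(((7*(x*y))+(b*(x*y)))+(((7+b)*3)+((7+b)*y)))) -> ((y+x)+(((7*(x*y))+(b*(x*y)))+(((7*3)+(b*3))+((7+b)*y))))

Answer: ((y+x)+(((7*(x*y))+(b*(x*y)))+(((7*3)+(b*3))+((7+b)*y))))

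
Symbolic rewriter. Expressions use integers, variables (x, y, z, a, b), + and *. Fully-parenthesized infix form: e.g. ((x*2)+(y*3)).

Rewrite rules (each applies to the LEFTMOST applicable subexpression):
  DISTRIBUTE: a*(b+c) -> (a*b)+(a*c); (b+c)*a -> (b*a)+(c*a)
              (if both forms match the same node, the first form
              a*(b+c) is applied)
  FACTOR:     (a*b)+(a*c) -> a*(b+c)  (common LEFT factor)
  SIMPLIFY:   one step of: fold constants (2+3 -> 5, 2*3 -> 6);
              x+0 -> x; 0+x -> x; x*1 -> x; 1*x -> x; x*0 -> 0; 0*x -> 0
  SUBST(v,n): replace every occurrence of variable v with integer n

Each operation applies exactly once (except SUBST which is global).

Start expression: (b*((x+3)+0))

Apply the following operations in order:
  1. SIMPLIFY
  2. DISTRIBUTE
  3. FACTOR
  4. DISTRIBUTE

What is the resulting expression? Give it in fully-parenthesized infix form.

Start: (b*((x+3)+0))
Apply SIMPLIFY at R (target: ((x+3)+0)): (b*((x+3)+0)) -> (b*(x+3))
Apply DISTRIBUTE at root (target: (b*(x+3))): (b*(x+3)) -> ((b*x)+(b*3))
Apply FACTOR at root (target: ((b*x)+(b*3))): ((b*x)+(b*3)) -> (b*(x+3))
Apply DISTRIBUTE at root (target: (b*(x+3))): (b*(x+3)) -> ((b*x)+(b*3))

Answer: ((b*x)+(b*3))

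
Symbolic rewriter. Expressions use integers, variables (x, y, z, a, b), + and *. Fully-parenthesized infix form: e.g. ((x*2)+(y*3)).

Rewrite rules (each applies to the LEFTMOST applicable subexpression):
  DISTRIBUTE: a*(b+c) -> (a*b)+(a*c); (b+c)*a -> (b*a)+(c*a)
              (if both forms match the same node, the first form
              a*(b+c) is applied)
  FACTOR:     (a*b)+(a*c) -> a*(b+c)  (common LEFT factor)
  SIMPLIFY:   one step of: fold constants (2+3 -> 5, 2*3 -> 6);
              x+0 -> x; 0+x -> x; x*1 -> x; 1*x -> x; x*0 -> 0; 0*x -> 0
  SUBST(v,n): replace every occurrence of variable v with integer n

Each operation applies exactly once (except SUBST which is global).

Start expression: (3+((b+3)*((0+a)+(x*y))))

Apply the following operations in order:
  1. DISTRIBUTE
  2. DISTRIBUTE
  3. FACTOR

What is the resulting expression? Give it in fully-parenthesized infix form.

Start: (3+((b+3)*((0+a)+(x*y))))
Apply DISTRIBUTE at R (target: ((b+3)*((0+a)+(x*y)))): (3+((b+3)*((0+a)+(x*y)))) -> (3+(((b+3)*(0+a))+((b+3)*(x*y))))
Apply DISTRIBUTE at RL (target: ((b+3)*(0+a))): (3+(((b+3)*(0+a))+((b+3)*(x*y)))) -> (3+((((b+3)*0)+((b+3)*a))+((b+3)*(x*y))))
Apply FACTOR at RL (target: (((b+3)*0)+((b+3)*a))): (3+((((b+3)*0)+((b+3)*a))+((b+3)*(x*y)))) -> (3+(((b+3)*(0+a))+((b+3)*(x*y))))

Answer: (3+(((b+3)*(0+a))+((b+3)*(x*y))))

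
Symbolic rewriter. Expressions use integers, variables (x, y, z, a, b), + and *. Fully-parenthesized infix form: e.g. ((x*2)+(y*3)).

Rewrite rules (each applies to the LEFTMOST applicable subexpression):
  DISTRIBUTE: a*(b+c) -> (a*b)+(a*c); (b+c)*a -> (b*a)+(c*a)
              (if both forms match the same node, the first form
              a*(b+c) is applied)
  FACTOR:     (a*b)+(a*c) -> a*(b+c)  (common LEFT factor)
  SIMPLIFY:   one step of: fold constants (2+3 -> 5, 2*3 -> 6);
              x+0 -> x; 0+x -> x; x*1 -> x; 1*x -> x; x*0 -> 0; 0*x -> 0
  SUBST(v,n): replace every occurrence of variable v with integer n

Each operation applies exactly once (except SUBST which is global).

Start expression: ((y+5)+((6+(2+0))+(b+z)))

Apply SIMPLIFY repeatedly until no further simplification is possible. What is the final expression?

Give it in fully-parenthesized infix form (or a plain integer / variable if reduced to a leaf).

Start: ((y+5)+((6+(2+0))+(b+z)))
Step 1: at RLR: (2+0) -> 2; overall: ((y+5)+((6+(2+0))+(b+z))) -> ((y+5)+((6+2)+(b+z)))
Step 2: at RL: (6+2) -> 8; overall: ((y+5)+((6+2)+(b+z))) -> ((y+5)+(8+(b+z)))
Fixed point: ((y+5)+(8+(b+z)))

Answer: ((y+5)+(8+(b+z)))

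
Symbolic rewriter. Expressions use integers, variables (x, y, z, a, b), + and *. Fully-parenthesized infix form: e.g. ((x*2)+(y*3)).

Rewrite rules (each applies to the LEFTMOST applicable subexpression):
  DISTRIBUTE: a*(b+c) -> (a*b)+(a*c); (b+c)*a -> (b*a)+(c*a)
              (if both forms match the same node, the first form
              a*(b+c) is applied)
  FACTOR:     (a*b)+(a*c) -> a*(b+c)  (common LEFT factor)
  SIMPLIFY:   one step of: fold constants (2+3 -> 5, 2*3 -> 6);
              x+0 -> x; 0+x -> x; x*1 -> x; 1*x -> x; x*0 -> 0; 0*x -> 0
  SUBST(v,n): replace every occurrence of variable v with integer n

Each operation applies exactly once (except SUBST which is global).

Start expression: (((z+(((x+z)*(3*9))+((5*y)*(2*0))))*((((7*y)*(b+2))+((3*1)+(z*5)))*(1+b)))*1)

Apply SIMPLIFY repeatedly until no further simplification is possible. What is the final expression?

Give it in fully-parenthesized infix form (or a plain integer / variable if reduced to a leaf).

Start: (((z+(((x+z)*(3*9))+((5*y)*(2*0))))*((((7*y)*(b+2))+((3*1)+(z*5)))*(1+b)))*1)
Step 1: at root: (((z+(((x+z)*(3*9))+((5*y)*(2*0))))*((((7*y)*(b+2))+((3*1)+(z*5)))*(1+b)))*1) -> ((z+(((x+z)*(3*9))+((5*y)*(2*0))))*((((7*y)*(b+2))+((3*1)+(z*5)))*(1+b))); overall: (((z+(((x+z)*(3*9))+((5*y)*(2*0))))*((((7*y)*(b+2))+((3*1)+(z*5)))*(1+b)))*1) -> ((z+(((x+z)*(3*9))+((5*y)*(2*0))))*((((7*y)*(b+2))+((3*1)+(z*5)))*(1+b)))
Step 2: at LRLR: (3*9) -> 27; overall: ((z+(((x+z)*(3*9))+((5*y)*(2*0))))*((((7*y)*(b+2))+((3*1)+(z*5)))*(1+b))) -> ((z+(((x+z)*27)+((5*y)*(2*0))))*((((7*y)*(b+2))+((3*1)+(z*5)))*(1+b)))
Step 3: at LRRR: (2*0) -> 0; overall: ((z+(((x+z)*27)+((5*y)*(2*0))))*((((7*y)*(b+2))+((3*1)+(z*5)))*(1+b))) -> ((z+(((x+z)*27)+((5*y)*0)))*((((7*y)*(b+2))+((3*1)+(z*5)))*(1+b)))
Step 4: at LRR: ((5*y)*0) -> 0; overall: ((z+(((x+z)*27)+((5*y)*0)))*((((7*y)*(b+2))+((3*1)+(z*5)))*(1+b))) -> ((z+(((x+z)*27)+0))*((((7*y)*(b+2))+((3*1)+(z*5)))*(1+b)))
Step 5: at LR: (((x+z)*27)+0) -> ((x+z)*27); overall: ((z+(((x+z)*27)+0))*((((7*y)*(b+2))+((3*1)+(z*5)))*(1+b))) -> ((z+((x+z)*27))*((((7*y)*(b+2))+((3*1)+(z*5)))*(1+b)))
Step 6: at RLRL: (3*1) -> 3; overall: ((z+((x+z)*27))*((((7*y)*(b+2))+((3*1)+(z*5)))*(1+b))) -> ((z+((x+z)*27))*((((7*y)*(b+2))+(3+(z*5)))*(1+b)))
Fixed point: ((z+((x+z)*27))*((((7*y)*(b+2))+(3+(z*5)))*(1+b)))

Answer: ((z+((x+z)*27))*((((7*y)*(b+2))+(3+(z*5)))*(1+b)))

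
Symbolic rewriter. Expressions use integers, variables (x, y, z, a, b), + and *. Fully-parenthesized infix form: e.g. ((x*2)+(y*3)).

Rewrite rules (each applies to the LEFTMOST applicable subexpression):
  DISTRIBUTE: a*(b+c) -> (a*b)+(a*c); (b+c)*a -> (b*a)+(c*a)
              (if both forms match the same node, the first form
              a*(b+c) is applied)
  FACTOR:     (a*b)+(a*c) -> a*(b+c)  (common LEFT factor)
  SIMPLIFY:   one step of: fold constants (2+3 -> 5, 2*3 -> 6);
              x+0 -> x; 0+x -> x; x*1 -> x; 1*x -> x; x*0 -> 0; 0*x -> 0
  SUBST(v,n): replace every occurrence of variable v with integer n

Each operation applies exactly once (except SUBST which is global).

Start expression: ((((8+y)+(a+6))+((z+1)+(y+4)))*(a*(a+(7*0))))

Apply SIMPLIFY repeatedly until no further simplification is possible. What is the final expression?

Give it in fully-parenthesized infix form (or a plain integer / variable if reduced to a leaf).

Start: ((((8+y)+(a+6))+((z+1)+(y+4)))*(a*(a+(7*0))))
Step 1: at RRR: (7*0) -> 0; overall: ((((8+y)+(a+6))+((z+1)+(y+4)))*(a*(a+(7*0)))) -> ((((8+y)+(a+6))+((z+1)+(y+4)))*(a*(a+0)))
Step 2: at RR: (a+0) -> a; overall: ((((8+y)+(a+6))+((z+1)+(y+4)))*(a*(a+0))) -> ((((8+y)+(a+6))+((z+1)+(y+4)))*(a*a))
Fixed point: ((((8+y)+(a+6))+((z+1)+(y+4)))*(a*a))

Answer: ((((8+y)+(a+6))+((z+1)+(y+4)))*(a*a))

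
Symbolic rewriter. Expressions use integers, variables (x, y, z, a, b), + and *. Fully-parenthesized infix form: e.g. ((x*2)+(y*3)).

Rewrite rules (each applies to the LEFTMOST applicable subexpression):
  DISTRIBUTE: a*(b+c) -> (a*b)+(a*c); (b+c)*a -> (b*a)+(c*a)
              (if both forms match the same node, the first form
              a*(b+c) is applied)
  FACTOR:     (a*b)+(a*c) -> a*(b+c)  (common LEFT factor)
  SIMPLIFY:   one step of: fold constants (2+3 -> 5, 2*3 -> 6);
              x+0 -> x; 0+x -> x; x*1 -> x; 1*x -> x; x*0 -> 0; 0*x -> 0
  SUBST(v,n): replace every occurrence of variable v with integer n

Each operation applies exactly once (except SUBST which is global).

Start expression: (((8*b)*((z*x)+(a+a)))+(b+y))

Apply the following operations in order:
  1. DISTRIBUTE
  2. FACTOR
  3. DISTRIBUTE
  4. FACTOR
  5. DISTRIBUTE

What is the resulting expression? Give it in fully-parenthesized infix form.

Answer: ((((8*b)*(z*x))+((8*b)*(a+a)))+(b+y))

Derivation:
Start: (((8*b)*((z*x)+(a+a)))+(b+y))
Apply DISTRIBUTE at L (target: ((8*b)*((z*x)+(a+a)))): (((8*b)*((z*x)+(a+a)))+(b+y)) -> ((((8*b)*(z*x))+((8*b)*(a+a)))+(b+y))
Apply FACTOR at L (target: (((8*b)*(z*x))+((8*b)*(a+a)))): ((((8*b)*(z*x))+((8*b)*(a+a)))+(b+y)) -> (((8*b)*((z*x)+(a+a)))+(b+y))
Apply DISTRIBUTE at L (target: ((8*b)*((z*x)+(a+a)))): (((8*b)*((z*x)+(a+a)))+(b+y)) -> ((((8*b)*(z*x))+((8*b)*(a+a)))+(b+y))
Apply FACTOR at L (target: (((8*b)*(z*x))+((8*b)*(a+a)))): ((((8*b)*(z*x))+((8*b)*(a+a)))+(b+y)) -> (((8*b)*((z*x)+(a+a)))+(b+y))
Apply DISTRIBUTE at L (target: ((8*b)*((z*x)+(a+a)))): (((8*b)*((z*x)+(a+a)))+(b+y)) -> ((((8*b)*(z*x))+((8*b)*(a+a)))+(b+y))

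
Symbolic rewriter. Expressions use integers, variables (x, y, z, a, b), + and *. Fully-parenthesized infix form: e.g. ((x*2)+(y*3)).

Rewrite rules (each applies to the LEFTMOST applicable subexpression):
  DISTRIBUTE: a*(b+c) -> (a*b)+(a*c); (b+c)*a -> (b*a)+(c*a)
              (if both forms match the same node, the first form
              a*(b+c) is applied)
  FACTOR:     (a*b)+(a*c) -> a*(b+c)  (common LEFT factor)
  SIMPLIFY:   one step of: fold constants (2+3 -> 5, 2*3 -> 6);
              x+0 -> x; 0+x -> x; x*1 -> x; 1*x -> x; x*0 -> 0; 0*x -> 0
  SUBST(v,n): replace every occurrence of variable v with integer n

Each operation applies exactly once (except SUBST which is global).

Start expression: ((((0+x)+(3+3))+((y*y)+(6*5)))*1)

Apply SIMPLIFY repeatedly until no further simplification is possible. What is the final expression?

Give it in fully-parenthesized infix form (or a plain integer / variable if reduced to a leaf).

Start: ((((0+x)+(3+3))+((y*y)+(6*5)))*1)
Step 1: at root: ((((0+x)+(3+3))+((y*y)+(6*5)))*1) -> (((0+x)+(3+3))+((y*y)+(6*5))); overall: ((((0+x)+(3+3))+((y*y)+(6*5)))*1) -> (((0+x)+(3+3))+((y*y)+(6*5)))
Step 2: at LL: (0+x) -> x; overall: (((0+x)+(3+3))+((y*y)+(6*5))) -> ((x+(3+3))+((y*y)+(6*5)))
Step 3: at LR: (3+3) -> 6; overall: ((x+(3+3))+((y*y)+(6*5))) -> ((x+6)+((y*y)+(6*5)))
Step 4: at RR: (6*5) -> 30; overall: ((x+6)+((y*y)+(6*5))) -> ((x+6)+((y*y)+30))
Fixed point: ((x+6)+((y*y)+30))

Answer: ((x+6)+((y*y)+30))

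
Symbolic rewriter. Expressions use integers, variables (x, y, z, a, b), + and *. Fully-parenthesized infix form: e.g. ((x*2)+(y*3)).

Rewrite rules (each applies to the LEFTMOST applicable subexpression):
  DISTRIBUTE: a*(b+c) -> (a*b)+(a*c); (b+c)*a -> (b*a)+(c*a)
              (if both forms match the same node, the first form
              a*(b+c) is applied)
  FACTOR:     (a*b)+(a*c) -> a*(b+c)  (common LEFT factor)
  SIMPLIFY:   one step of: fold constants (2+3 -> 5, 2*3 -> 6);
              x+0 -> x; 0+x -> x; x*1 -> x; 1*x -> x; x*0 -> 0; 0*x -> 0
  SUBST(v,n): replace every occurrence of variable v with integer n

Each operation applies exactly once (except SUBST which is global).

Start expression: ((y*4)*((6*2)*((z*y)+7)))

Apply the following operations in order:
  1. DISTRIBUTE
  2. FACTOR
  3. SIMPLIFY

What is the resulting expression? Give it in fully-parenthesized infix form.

Answer: ((y*4)*(12*((z*y)+7)))

Derivation:
Start: ((y*4)*((6*2)*((z*y)+7)))
Apply DISTRIBUTE at R (target: ((6*2)*((z*y)+7))): ((y*4)*((6*2)*((z*y)+7))) -> ((y*4)*(((6*2)*(z*y))+((6*2)*7)))
Apply FACTOR at R (target: (((6*2)*(z*y))+((6*2)*7))): ((y*4)*(((6*2)*(z*y))+((6*2)*7))) -> ((y*4)*((6*2)*((z*y)+7)))
Apply SIMPLIFY at RL (target: (6*2)): ((y*4)*((6*2)*((z*y)+7))) -> ((y*4)*(12*((z*y)+7)))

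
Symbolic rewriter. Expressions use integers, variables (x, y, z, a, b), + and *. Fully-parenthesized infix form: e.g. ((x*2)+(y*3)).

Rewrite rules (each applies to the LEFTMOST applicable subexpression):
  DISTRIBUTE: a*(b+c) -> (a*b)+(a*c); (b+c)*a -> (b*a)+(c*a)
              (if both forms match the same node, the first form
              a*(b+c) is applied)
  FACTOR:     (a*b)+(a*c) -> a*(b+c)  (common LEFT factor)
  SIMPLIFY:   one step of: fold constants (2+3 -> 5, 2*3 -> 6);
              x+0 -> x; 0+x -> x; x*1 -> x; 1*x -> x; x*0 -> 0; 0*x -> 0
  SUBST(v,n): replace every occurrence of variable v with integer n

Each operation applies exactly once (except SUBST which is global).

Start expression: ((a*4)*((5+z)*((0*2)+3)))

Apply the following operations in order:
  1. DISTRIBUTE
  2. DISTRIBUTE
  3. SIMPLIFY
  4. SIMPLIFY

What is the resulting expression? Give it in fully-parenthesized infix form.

Answer: (((a*4)*0)+((a*4)*((5+z)*3)))

Derivation:
Start: ((a*4)*((5+z)*((0*2)+3)))
Apply DISTRIBUTE at R (target: ((5+z)*((0*2)+3))): ((a*4)*((5+z)*((0*2)+3))) -> ((a*4)*(((5+z)*(0*2))+((5+z)*3)))
Apply DISTRIBUTE at root (target: ((a*4)*(((5+z)*(0*2))+((5+z)*3)))): ((a*4)*(((5+z)*(0*2))+((5+z)*3))) -> (((a*4)*((5+z)*(0*2)))+((a*4)*((5+z)*3)))
Apply SIMPLIFY at LRR (target: (0*2)): (((a*4)*((5+z)*(0*2)))+((a*4)*((5+z)*3))) -> (((a*4)*((5+z)*0))+((a*4)*((5+z)*3)))
Apply SIMPLIFY at LR (target: ((5+z)*0)): (((a*4)*((5+z)*0))+((a*4)*((5+z)*3))) -> (((a*4)*0)+((a*4)*((5+z)*3)))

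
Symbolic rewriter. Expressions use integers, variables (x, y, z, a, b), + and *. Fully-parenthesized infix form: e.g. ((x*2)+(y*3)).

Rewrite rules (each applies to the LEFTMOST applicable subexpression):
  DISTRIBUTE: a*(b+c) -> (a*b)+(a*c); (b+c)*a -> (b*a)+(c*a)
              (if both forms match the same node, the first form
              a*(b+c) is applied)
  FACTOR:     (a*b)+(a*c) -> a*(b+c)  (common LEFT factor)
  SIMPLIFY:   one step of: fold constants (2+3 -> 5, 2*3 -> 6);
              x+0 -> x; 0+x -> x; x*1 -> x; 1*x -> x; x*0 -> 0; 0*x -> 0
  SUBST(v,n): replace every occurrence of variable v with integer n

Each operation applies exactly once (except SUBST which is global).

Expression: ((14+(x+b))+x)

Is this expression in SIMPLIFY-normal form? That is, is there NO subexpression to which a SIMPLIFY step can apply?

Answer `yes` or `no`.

Answer: yes

Derivation:
Expression: ((14+(x+b))+x)
Scanning for simplifiable subexpressions (pre-order)...
  at root: ((14+(x+b))+x) (not simplifiable)
  at L: (14+(x+b)) (not simplifiable)
  at LR: (x+b) (not simplifiable)
Result: no simplifiable subexpression found -> normal form.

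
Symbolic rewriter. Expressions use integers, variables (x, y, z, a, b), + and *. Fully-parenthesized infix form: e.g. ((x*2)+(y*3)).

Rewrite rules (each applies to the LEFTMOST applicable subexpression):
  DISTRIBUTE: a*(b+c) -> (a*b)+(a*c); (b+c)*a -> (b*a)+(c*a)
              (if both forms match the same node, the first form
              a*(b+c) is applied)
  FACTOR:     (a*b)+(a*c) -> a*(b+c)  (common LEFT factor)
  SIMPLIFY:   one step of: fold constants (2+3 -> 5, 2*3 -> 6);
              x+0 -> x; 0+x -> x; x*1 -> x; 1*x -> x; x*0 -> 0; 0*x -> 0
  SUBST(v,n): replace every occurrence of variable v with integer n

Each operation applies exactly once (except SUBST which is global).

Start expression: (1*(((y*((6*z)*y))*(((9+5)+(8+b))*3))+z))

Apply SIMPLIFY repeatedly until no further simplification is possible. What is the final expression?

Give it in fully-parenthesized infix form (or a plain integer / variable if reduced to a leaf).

Answer: (((y*((6*z)*y))*((14+(8+b))*3))+z)

Derivation:
Start: (1*(((y*((6*z)*y))*(((9+5)+(8+b))*3))+z))
Step 1: at root: (1*(((y*((6*z)*y))*(((9+5)+(8+b))*3))+z)) -> (((y*((6*z)*y))*(((9+5)+(8+b))*3))+z); overall: (1*(((y*((6*z)*y))*(((9+5)+(8+b))*3))+z)) -> (((y*((6*z)*y))*(((9+5)+(8+b))*3))+z)
Step 2: at LRLL: (9+5) -> 14; overall: (((y*((6*z)*y))*(((9+5)+(8+b))*3))+z) -> (((y*((6*z)*y))*((14+(8+b))*3))+z)
Fixed point: (((y*((6*z)*y))*((14+(8+b))*3))+z)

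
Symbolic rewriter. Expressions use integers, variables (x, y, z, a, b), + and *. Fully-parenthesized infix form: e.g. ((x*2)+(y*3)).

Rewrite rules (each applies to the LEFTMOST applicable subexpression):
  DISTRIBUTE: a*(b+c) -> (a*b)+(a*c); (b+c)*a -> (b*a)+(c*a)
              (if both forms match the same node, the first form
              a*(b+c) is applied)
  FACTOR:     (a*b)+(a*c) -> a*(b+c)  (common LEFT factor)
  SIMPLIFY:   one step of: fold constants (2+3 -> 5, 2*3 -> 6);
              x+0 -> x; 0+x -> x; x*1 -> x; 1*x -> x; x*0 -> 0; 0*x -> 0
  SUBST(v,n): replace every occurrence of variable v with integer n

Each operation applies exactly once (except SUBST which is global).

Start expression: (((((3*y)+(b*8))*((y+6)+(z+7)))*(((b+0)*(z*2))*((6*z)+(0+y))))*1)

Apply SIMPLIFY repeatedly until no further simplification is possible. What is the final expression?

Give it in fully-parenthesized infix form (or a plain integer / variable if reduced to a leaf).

Answer: ((((3*y)+(b*8))*((y+6)+(z+7)))*((b*(z*2))*((6*z)+y)))

Derivation:
Start: (((((3*y)+(b*8))*((y+6)+(z+7)))*(((b+0)*(z*2))*((6*z)+(0+y))))*1)
Step 1: at root: (((((3*y)+(b*8))*((y+6)+(z+7)))*(((b+0)*(z*2))*((6*z)+(0+y))))*1) -> ((((3*y)+(b*8))*((y+6)+(z+7)))*(((b+0)*(z*2))*((6*z)+(0+y)))); overall: (((((3*y)+(b*8))*((y+6)+(z+7)))*(((b+0)*(z*2))*((6*z)+(0+y))))*1) -> ((((3*y)+(b*8))*((y+6)+(z+7)))*(((b+0)*(z*2))*((6*z)+(0+y))))
Step 2: at RLL: (b+0) -> b; overall: ((((3*y)+(b*8))*((y+6)+(z+7)))*(((b+0)*(z*2))*((6*z)+(0+y)))) -> ((((3*y)+(b*8))*((y+6)+(z+7)))*((b*(z*2))*((6*z)+(0+y))))
Step 3: at RRR: (0+y) -> y; overall: ((((3*y)+(b*8))*((y+6)+(z+7)))*((b*(z*2))*((6*z)+(0+y)))) -> ((((3*y)+(b*8))*((y+6)+(z+7)))*((b*(z*2))*((6*z)+y)))
Fixed point: ((((3*y)+(b*8))*((y+6)+(z+7)))*((b*(z*2))*((6*z)+y)))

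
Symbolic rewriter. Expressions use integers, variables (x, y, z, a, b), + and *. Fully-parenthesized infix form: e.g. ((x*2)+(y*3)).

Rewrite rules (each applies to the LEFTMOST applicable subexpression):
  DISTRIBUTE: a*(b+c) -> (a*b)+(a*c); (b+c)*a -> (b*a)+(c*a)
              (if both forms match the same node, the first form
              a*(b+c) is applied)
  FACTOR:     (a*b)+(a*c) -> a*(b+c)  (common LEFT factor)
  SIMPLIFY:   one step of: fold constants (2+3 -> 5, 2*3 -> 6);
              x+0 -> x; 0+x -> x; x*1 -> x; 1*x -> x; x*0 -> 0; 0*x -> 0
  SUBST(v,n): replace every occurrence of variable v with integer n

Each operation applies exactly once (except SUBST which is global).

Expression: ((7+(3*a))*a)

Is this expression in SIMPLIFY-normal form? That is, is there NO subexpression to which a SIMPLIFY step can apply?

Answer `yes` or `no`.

Expression: ((7+(3*a))*a)
Scanning for simplifiable subexpressions (pre-order)...
  at root: ((7+(3*a))*a) (not simplifiable)
  at L: (7+(3*a)) (not simplifiable)
  at LR: (3*a) (not simplifiable)
Result: no simplifiable subexpression found -> normal form.

Answer: yes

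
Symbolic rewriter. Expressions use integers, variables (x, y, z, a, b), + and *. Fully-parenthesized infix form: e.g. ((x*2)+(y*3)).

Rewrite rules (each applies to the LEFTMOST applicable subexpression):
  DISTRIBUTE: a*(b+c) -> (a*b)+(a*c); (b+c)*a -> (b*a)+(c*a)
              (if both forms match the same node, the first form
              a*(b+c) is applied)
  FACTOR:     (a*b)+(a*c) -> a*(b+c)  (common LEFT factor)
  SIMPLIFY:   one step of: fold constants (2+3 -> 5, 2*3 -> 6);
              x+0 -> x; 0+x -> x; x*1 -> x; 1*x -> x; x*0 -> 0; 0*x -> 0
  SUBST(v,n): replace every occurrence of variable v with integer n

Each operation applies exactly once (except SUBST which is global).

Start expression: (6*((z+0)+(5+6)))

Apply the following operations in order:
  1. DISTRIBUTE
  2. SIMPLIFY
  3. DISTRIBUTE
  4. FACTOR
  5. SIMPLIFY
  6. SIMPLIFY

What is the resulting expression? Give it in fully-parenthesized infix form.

Start: (6*((z+0)+(5+6)))
Apply DISTRIBUTE at root (target: (6*((z+0)+(5+6)))): (6*((z+0)+(5+6))) -> ((6*(z+0))+(6*(5+6)))
Apply SIMPLIFY at LR (target: (z+0)): ((6*(z+0))+(6*(5+6))) -> ((6*z)+(6*(5+6)))
Apply DISTRIBUTE at R (target: (6*(5+6))): ((6*z)+(6*(5+6))) -> ((6*z)+((6*5)+(6*6)))
Apply FACTOR at R (target: ((6*5)+(6*6))): ((6*z)+((6*5)+(6*6))) -> ((6*z)+(6*(5+6)))
Apply SIMPLIFY at RR (target: (5+6)): ((6*z)+(6*(5+6))) -> ((6*z)+(6*11))
Apply SIMPLIFY at R (target: (6*11)): ((6*z)+(6*11)) -> ((6*z)+66)

Answer: ((6*z)+66)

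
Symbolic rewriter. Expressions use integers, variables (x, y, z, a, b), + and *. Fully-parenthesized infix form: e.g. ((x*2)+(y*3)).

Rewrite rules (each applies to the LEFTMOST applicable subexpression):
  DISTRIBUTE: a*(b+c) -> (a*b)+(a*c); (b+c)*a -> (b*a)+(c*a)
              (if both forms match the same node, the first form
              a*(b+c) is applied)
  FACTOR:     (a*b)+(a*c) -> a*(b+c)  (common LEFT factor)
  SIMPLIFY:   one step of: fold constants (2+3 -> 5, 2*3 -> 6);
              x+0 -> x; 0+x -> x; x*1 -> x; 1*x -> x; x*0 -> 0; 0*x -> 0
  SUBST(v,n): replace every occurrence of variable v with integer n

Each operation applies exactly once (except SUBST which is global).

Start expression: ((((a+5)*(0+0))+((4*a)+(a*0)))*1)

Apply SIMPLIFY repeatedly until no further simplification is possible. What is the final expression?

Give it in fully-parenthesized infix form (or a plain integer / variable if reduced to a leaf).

Start: ((((a+5)*(0+0))+((4*a)+(a*0)))*1)
Step 1: at root: ((((a+5)*(0+0))+((4*a)+(a*0)))*1) -> (((a+5)*(0+0))+((4*a)+(a*0))); overall: ((((a+5)*(0+0))+((4*a)+(a*0)))*1) -> (((a+5)*(0+0))+((4*a)+(a*0)))
Step 2: at LR: (0+0) -> 0; overall: (((a+5)*(0+0))+((4*a)+(a*0))) -> (((a+5)*0)+((4*a)+(a*0)))
Step 3: at L: ((a+5)*0) -> 0; overall: (((a+5)*0)+((4*a)+(a*0))) -> (0+((4*a)+(a*0)))
Step 4: at root: (0+((4*a)+(a*0))) -> ((4*a)+(a*0)); overall: (0+((4*a)+(a*0))) -> ((4*a)+(a*0))
Step 5: at R: (a*0) -> 0; overall: ((4*a)+(a*0)) -> ((4*a)+0)
Step 6: at root: ((4*a)+0) -> (4*a); overall: ((4*a)+0) -> (4*a)
Fixed point: (4*a)

Answer: (4*a)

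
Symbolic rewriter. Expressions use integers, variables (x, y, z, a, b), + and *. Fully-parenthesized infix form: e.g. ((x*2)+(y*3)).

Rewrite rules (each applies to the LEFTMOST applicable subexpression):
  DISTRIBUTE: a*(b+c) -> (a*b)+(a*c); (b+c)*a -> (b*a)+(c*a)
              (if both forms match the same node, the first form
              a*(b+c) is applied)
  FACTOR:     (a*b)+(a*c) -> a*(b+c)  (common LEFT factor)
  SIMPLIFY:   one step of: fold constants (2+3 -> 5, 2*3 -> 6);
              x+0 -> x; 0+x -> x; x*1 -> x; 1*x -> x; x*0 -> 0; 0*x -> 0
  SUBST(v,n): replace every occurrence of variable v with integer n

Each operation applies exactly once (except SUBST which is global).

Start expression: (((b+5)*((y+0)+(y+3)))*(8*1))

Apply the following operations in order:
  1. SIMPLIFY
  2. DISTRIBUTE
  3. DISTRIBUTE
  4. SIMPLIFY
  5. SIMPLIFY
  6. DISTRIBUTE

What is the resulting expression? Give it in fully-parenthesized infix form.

Answer: ((((b*y)+(5*y))*8)+(((b+5)*(y+3))*8))

Derivation:
Start: (((b+5)*((y+0)+(y+3)))*(8*1))
Apply SIMPLIFY at LRL (target: (y+0)): (((b+5)*((y+0)+(y+3)))*(8*1)) -> (((b+5)*(y+(y+3)))*(8*1))
Apply DISTRIBUTE at L (target: ((b+5)*(y+(y+3)))): (((b+5)*(y+(y+3)))*(8*1)) -> ((((b+5)*y)+((b+5)*(y+3)))*(8*1))
Apply DISTRIBUTE at root (target: ((((b+5)*y)+((b+5)*(y+3)))*(8*1))): ((((b+5)*y)+((b+5)*(y+3)))*(8*1)) -> ((((b+5)*y)*(8*1))+(((b+5)*(y+3))*(8*1)))
Apply SIMPLIFY at LR (target: (8*1)): ((((b+5)*y)*(8*1))+(((b+5)*(y+3))*(8*1))) -> ((((b+5)*y)*8)+(((b+5)*(y+3))*(8*1)))
Apply SIMPLIFY at RR (target: (8*1)): ((((b+5)*y)*8)+(((b+5)*(y+3))*(8*1))) -> ((((b+5)*y)*8)+(((b+5)*(y+3))*8))
Apply DISTRIBUTE at LL (target: ((b+5)*y)): ((((b+5)*y)*8)+(((b+5)*(y+3))*8)) -> ((((b*y)+(5*y))*8)+(((b+5)*(y+3))*8))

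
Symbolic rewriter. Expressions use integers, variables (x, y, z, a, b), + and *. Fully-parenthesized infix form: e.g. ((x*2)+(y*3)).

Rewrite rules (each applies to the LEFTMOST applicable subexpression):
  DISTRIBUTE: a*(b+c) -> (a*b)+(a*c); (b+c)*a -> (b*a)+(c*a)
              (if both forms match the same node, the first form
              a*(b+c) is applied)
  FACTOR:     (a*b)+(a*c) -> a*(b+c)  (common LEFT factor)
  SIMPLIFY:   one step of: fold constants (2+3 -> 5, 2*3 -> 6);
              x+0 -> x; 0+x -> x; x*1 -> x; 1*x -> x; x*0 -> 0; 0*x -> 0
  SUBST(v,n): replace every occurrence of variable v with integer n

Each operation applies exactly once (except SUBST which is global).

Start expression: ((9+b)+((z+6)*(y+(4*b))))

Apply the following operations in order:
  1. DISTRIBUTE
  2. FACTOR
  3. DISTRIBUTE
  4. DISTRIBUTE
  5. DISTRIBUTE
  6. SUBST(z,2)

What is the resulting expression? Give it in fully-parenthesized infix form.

Start: ((9+b)+((z+6)*(y+(4*b))))
Apply DISTRIBUTE at R (target: ((z+6)*(y+(4*b)))): ((9+b)+((z+6)*(y+(4*b)))) -> ((9+b)+(((z+6)*y)+((z+6)*(4*b))))
Apply FACTOR at R (target: (((z+6)*y)+((z+6)*(4*b)))): ((9+b)+(((z+6)*y)+((z+6)*(4*b)))) -> ((9+b)+((z+6)*(y+(4*b))))
Apply DISTRIBUTE at R (target: ((z+6)*(y+(4*b)))): ((9+b)+((z+6)*(y+(4*b)))) -> ((9+b)+(((z+6)*y)+((z+6)*(4*b))))
Apply DISTRIBUTE at RL (target: ((z+6)*y)): ((9+b)+(((z+6)*y)+((z+6)*(4*b)))) -> ((9+b)+(((z*y)+(6*y))+((z+6)*(4*b))))
Apply DISTRIBUTE at RR (target: ((z+6)*(4*b))): ((9+b)+(((z*y)+(6*y))+((z+6)*(4*b)))) -> ((9+b)+(((z*y)+(6*y))+((z*(4*b))+(6*(4*b)))))
Apply SUBST(z,2): ((9+b)+(((z*y)+(6*y))+((z*(4*b))+(6*(4*b))))) -> ((9+b)+(((2*y)+(6*y))+((2*(4*b))+(6*(4*b)))))

Answer: ((9+b)+(((2*y)+(6*y))+((2*(4*b))+(6*(4*b)))))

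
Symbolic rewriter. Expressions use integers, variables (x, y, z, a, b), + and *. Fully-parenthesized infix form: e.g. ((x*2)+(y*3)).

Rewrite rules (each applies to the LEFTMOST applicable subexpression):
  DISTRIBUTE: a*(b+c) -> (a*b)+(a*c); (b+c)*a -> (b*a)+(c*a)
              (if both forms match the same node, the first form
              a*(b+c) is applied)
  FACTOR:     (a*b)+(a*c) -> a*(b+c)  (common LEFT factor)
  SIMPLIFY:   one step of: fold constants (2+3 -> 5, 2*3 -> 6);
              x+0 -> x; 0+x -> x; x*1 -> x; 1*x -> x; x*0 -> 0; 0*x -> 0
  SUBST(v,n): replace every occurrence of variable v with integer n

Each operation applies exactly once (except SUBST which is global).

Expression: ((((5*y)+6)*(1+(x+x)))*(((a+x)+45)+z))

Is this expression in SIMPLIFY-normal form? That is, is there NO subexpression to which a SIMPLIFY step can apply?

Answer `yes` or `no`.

Expression: ((((5*y)+6)*(1+(x+x)))*(((a+x)+45)+z))
Scanning for simplifiable subexpressions (pre-order)...
  at root: ((((5*y)+6)*(1+(x+x)))*(((a+x)+45)+z)) (not simplifiable)
  at L: (((5*y)+6)*(1+(x+x))) (not simplifiable)
  at LL: ((5*y)+6) (not simplifiable)
  at LLL: (5*y) (not simplifiable)
  at LR: (1+(x+x)) (not simplifiable)
  at LRR: (x+x) (not simplifiable)
  at R: (((a+x)+45)+z) (not simplifiable)
  at RL: ((a+x)+45) (not simplifiable)
  at RLL: (a+x) (not simplifiable)
Result: no simplifiable subexpression found -> normal form.

Answer: yes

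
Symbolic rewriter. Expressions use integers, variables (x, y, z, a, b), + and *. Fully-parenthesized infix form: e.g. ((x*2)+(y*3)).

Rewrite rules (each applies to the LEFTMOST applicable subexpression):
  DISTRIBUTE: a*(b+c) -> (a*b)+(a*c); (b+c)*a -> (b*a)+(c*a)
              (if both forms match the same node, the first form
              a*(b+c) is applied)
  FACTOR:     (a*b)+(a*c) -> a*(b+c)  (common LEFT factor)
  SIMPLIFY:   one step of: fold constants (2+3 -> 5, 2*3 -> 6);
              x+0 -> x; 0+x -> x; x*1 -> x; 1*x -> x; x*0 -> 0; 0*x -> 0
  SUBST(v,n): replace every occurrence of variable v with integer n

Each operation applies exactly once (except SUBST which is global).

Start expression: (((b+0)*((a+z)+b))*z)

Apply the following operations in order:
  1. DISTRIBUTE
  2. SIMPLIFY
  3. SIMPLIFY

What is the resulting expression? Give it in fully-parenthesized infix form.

Answer: (((b*(a+z))+(b*b))*z)

Derivation:
Start: (((b+0)*((a+z)+b))*z)
Apply DISTRIBUTE at L (target: ((b+0)*((a+z)+b))): (((b+0)*((a+z)+b))*z) -> ((((b+0)*(a+z))+((b+0)*b))*z)
Apply SIMPLIFY at LLL (target: (b+0)): ((((b+0)*(a+z))+((b+0)*b))*z) -> (((b*(a+z))+((b+0)*b))*z)
Apply SIMPLIFY at LRL (target: (b+0)): (((b*(a+z))+((b+0)*b))*z) -> (((b*(a+z))+(b*b))*z)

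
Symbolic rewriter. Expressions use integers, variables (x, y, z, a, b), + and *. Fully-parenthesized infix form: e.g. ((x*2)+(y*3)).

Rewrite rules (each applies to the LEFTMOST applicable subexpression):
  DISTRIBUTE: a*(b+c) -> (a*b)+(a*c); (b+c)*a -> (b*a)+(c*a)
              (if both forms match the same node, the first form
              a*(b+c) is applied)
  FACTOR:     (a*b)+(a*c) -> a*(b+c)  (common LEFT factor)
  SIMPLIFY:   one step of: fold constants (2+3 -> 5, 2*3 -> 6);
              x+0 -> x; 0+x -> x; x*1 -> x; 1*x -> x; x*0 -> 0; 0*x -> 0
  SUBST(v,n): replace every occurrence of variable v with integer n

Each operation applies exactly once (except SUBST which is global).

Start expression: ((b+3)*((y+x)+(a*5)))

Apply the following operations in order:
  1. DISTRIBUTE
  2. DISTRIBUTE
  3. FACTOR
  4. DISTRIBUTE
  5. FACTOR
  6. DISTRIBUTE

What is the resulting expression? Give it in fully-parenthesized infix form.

Answer: ((((b+3)*y)+((b+3)*x))+((b+3)*(a*5)))

Derivation:
Start: ((b+3)*((y+x)+(a*5)))
Apply DISTRIBUTE at root (target: ((b+3)*((y+x)+(a*5)))): ((b+3)*((y+x)+(a*5))) -> (((b+3)*(y+x))+((b+3)*(a*5)))
Apply DISTRIBUTE at L (target: ((b+3)*(y+x))): (((b+3)*(y+x))+((b+3)*(a*5))) -> ((((b+3)*y)+((b+3)*x))+((b+3)*(a*5)))
Apply FACTOR at L (target: (((b+3)*y)+((b+3)*x))): ((((b+3)*y)+((b+3)*x))+((b+3)*(a*5))) -> (((b+3)*(y+x))+((b+3)*(a*5)))
Apply DISTRIBUTE at L (target: ((b+3)*(y+x))): (((b+3)*(y+x))+((b+3)*(a*5))) -> ((((b+3)*y)+((b+3)*x))+((b+3)*(a*5)))
Apply FACTOR at L (target: (((b+3)*y)+((b+3)*x))): ((((b+3)*y)+((b+3)*x))+((b+3)*(a*5))) -> (((b+3)*(y+x))+((b+3)*(a*5)))
Apply DISTRIBUTE at L (target: ((b+3)*(y+x))): (((b+3)*(y+x))+((b+3)*(a*5))) -> ((((b+3)*y)+((b+3)*x))+((b+3)*(a*5)))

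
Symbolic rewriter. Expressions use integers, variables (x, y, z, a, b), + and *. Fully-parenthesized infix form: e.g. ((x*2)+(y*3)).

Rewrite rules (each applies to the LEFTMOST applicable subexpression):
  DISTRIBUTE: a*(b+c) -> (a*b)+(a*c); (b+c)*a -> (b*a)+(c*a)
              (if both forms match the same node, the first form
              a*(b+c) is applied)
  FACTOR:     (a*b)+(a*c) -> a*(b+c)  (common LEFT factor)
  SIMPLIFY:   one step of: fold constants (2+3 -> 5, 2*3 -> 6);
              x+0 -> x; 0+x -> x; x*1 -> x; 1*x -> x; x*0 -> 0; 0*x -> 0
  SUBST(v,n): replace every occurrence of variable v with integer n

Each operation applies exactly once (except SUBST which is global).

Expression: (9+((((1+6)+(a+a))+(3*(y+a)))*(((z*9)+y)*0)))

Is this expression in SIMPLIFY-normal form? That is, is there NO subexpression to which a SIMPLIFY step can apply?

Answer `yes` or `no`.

Answer: no

Derivation:
Expression: (9+((((1+6)+(a+a))+(3*(y+a)))*(((z*9)+y)*0)))
Scanning for simplifiable subexpressions (pre-order)...
  at root: (9+((((1+6)+(a+a))+(3*(y+a)))*(((z*9)+y)*0))) (not simplifiable)
  at R: ((((1+6)+(a+a))+(3*(y+a)))*(((z*9)+y)*0)) (not simplifiable)
  at RL: (((1+6)+(a+a))+(3*(y+a))) (not simplifiable)
  at RLL: ((1+6)+(a+a)) (not simplifiable)
  at RLLL: (1+6) (SIMPLIFIABLE)
  at RLLR: (a+a) (not simplifiable)
  at RLR: (3*(y+a)) (not simplifiable)
  at RLRR: (y+a) (not simplifiable)
  at RR: (((z*9)+y)*0) (SIMPLIFIABLE)
  at RRL: ((z*9)+y) (not simplifiable)
  at RRLL: (z*9) (not simplifiable)
Found simplifiable subexpr at path RLLL: (1+6)
One SIMPLIFY step would give: (9+(((7+(a+a))+(3*(y+a)))*(((z*9)+y)*0)))
-> NOT in normal form.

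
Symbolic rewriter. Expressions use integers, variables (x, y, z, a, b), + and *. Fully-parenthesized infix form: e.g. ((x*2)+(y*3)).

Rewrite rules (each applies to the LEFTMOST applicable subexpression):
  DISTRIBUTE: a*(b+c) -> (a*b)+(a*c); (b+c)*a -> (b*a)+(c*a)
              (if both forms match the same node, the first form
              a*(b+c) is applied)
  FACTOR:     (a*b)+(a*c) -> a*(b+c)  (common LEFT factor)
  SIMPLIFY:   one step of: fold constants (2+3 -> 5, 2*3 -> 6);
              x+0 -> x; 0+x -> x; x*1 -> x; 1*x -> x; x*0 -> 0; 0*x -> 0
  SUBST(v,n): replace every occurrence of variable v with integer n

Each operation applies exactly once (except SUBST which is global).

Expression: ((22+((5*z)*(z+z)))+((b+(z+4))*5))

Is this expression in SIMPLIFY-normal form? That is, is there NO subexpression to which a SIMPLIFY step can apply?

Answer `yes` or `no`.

Expression: ((22+((5*z)*(z+z)))+((b+(z+4))*5))
Scanning for simplifiable subexpressions (pre-order)...
  at root: ((22+((5*z)*(z+z)))+((b+(z+4))*5)) (not simplifiable)
  at L: (22+((5*z)*(z+z))) (not simplifiable)
  at LR: ((5*z)*(z+z)) (not simplifiable)
  at LRL: (5*z) (not simplifiable)
  at LRR: (z+z) (not simplifiable)
  at R: ((b+(z+4))*5) (not simplifiable)
  at RL: (b+(z+4)) (not simplifiable)
  at RLR: (z+4) (not simplifiable)
Result: no simplifiable subexpression found -> normal form.

Answer: yes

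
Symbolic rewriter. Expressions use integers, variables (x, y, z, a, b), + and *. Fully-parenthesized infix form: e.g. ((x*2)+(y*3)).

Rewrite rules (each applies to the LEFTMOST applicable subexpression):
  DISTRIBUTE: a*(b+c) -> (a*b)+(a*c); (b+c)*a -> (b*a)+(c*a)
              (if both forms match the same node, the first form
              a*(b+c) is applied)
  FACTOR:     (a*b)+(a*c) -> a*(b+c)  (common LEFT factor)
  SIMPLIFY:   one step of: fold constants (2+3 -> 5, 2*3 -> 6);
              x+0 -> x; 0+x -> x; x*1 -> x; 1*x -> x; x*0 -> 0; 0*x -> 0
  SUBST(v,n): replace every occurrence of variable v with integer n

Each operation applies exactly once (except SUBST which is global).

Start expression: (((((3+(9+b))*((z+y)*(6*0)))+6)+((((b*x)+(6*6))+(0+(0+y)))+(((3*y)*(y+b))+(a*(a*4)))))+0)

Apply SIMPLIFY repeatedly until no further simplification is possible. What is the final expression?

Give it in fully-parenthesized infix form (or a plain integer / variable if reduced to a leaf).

Answer: (6+((((b*x)+36)+y)+(((3*y)*(y+b))+(a*(a*4)))))

Derivation:
Start: (((((3+(9+b))*((z+y)*(6*0)))+6)+((((b*x)+(6*6))+(0+(0+y)))+(((3*y)*(y+b))+(a*(a*4)))))+0)
Step 1: at root: (((((3+(9+b))*((z+y)*(6*0)))+6)+((((b*x)+(6*6))+(0+(0+y)))+(((3*y)*(y+b))+(a*(a*4)))))+0) -> ((((3+(9+b))*((z+y)*(6*0)))+6)+((((b*x)+(6*6))+(0+(0+y)))+(((3*y)*(y+b))+(a*(a*4))))); overall: (((((3+(9+b))*((z+y)*(6*0)))+6)+((((b*x)+(6*6))+(0+(0+y)))+(((3*y)*(y+b))+(a*(a*4)))))+0) -> ((((3+(9+b))*((z+y)*(6*0)))+6)+((((b*x)+(6*6))+(0+(0+y)))+(((3*y)*(y+b))+(a*(a*4)))))
Step 2: at LLRR: (6*0) -> 0; overall: ((((3+(9+b))*((z+y)*(6*0)))+6)+((((b*x)+(6*6))+(0+(0+y)))+(((3*y)*(y+b))+(a*(a*4))))) -> ((((3+(9+b))*((z+y)*0))+6)+((((b*x)+(6*6))+(0+(0+y)))+(((3*y)*(y+b))+(a*(a*4)))))
Step 3: at LLR: ((z+y)*0) -> 0; overall: ((((3+(9+b))*((z+y)*0))+6)+((((b*x)+(6*6))+(0+(0+y)))+(((3*y)*(y+b))+(a*(a*4))))) -> ((((3+(9+b))*0)+6)+((((b*x)+(6*6))+(0+(0+y)))+(((3*y)*(y+b))+(a*(a*4)))))
Step 4: at LL: ((3+(9+b))*0) -> 0; overall: ((((3+(9+b))*0)+6)+((((b*x)+(6*6))+(0+(0+y)))+(((3*y)*(y+b))+(a*(a*4))))) -> ((0+6)+((((b*x)+(6*6))+(0+(0+y)))+(((3*y)*(y+b))+(a*(a*4)))))
Step 5: at L: (0+6) -> 6; overall: ((0+6)+((((b*x)+(6*6))+(0+(0+y)))+(((3*y)*(y+b))+(a*(a*4))))) -> (6+((((b*x)+(6*6))+(0+(0+y)))+(((3*y)*(y+b))+(a*(a*4)))))
Step 6: at RLLR: (6*6) -> 36; overall: (6+((((b*x)+(6*6))+(0+(0+y)))+(((3*y)*(y+b))+(a*(a*4))))) -> (6+((((b*x)+36)+(0+(0+y)))+(((3*y)*(y+b))+(a*(a*4)))))
Step 7: at RLR: (0+(0+y)) -> (0+y); overall: (6+((((b*x)+36)+(0+(0+y)))+(((3*y)*(y+b))+(a*(a*4))))) -> (6+((((b*x)+36)+(0+y))+(((3*y)*(y+b))+(a*(a*4)))))
Step 8: at RLR: (0+y) -> y; overall: (6+((((b*x)+36)+(0+y))+(((3*y)*(y+b))+(a*(a*4))))) -> (6+((((b*x)+36)+y)+(((3*y)*(y+b))+(a*(a*4)))))
Fixed point: (6+((((b*x)+36)+y)+(((3*y)*(y+b))+(a*(a*4)))))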